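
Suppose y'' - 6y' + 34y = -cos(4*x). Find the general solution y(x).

Characteristic equation r² - 6r + 34 = 0 has discriminant (-6)² - 4·(34) = -100 < 0, so r = 3 ± 5i.
Hence y_h = C1*cos(5*x)*exp(3*x) + C2*exp(3*x)*sin(5*x).
Try y_p = A*cos(4*x) + B*sin(4*x). Substituting and equating the coefficients of cos(4x) and sin(4x) gives A = -1/50, B = 2/75, so y_p = -cos(4*x)/50 + 2*sin(4*x)/75.

y = -cos(4*x)/50 + 2*sin(4*x)/75 + C1*cos(5*x)*exp(3*x) + C2*exp(3*x)*sin(5*x)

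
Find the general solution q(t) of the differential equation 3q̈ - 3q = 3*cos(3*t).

q = -cos(3*t)/10 + C1*exp(-t) + C2*exp(t)

Divide through by 3: q'' - q = cos(3*t).
Characteristic equation r² - 1 = 0 factors as (r + 1)(r - 1) = 0, so r = -1, 1.
Hence q_h = C1*exp(-t) + C2*exp(t).
Try q_p = A*cos(3*t) + B*sin(3*t). Substituting and equating the coefficients of cos(3t) and sin(3t) gives A = -1/10, B = 0, so q_p = -cos(3*t)/10.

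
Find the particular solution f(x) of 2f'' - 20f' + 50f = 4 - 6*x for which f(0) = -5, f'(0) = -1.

f = 4/125 - 629*exp(5*x)/125 - 3*x/25 + 607*x*exp(5*x)/25

Divide through by 2: f'' - 10f' + 25f = 2 - 3*x.
Characteristic equation r² - 10r + 25 = 0 has discriminant (-10)² - 4·(25) = 0, so r = 5 is a repeated root.
Hence f_h = (C1 + C2*x)*exp(5*x).
For the particular solution try f_p = A0 + A1*x. Substituting and matching coefficients of each power of x gives A0 = 4/125, A1 = -3/25, so f_p = 4/125 - 3*x/25.
General solution: f = 4/125 - 3*x/25 + C1*exp(5*x) + C2*x*exp(5*x).
Apply the initial conditions: f(0) = 4/125 + C1 = -5 and f'(0) = -3/25 + C2 + 5*C1 = -1. Solving gives C1 = -629/125, C2 = 607/25.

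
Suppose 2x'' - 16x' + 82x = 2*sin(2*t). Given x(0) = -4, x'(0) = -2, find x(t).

x = 16*cos(2*t)/1625 + 37*sin(2*t)/1625 - 6516*cos(5*t)*exp(4*t)/1625 + 4548*exp(4*t)*sin(5*t)/1625

Divide through by 2: x'' - 8x' + 41x = sin(2*t).
Characteristic equation r² - 8r + 41 = 0 has discriminant (-8)² - 4·(41) = -100 < 0, so r = 4 ± 5i.
Hence x_h = C1*cos(5*t)*exp(4*t) + C2*exp(4*t)*sin(5*t).
Try x_p = A*cos(2*t) + B*sin(2*t). Substituting and equating the coefficients of cos(2t) and sin(2t) gives A = 16/1625, B = 37/1625, so x_p = 16*cos(2*t)/1625 + 37*sin(2*t)/1625.
General solution: x = 16*cos(2*t)/1625 + 37*sin(2*t)/1625 + C1*cos(5*t)*exp(4*t) + C2*exp(4*t)*sin(5*t).
Apply the initial conditions: x(0) = 16/1625 + C1 = -4 and x'(0) = 74/1625 + 4*C1 + 5*C2 = -2. Solving gives C1 = -6516/1625, C2 = 4548/1625.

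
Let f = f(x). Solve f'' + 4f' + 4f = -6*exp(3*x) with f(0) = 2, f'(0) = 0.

f = -6*exp(3*x)/25 + 56*exp(-2*x)/25 + 26*x*exp(-2*x)/5

Characteristic equation r² + 4r + 4 = 0 has discriminant (4)² - 4·(4) = 0, so r = -2 is a repeated root.
Hence f_h = (C1 + C2*x)*exp(-2*x).
Try f_p = A*exp(3*x). Substituting into the equation and dividing by exp(3*x) gives A = -6/25, so f_p = -6*exp(3*x)/25.
General solution: f = -6*exp(3*x)/25 + C1*exp(-2*x) + C2*x*exp(-2*x).
Apply the initial conditions: f(0) = -6/25 + C1 = 2 and f'(0) = -18/25 + C2 - 2*C1 = 0. Solving gives C1 = 56/25, C2 = 26/5.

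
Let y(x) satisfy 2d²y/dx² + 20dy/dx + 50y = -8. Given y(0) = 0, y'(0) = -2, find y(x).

y = -4/25 + 4*exp(-5*x)/25 - 6*x*exp(-5*x)/5

Divide through by 2: y'' + 10y' + 25y = -4.
Characteristic equation r² + 10r + 25 = 0 has discriminant (10)² - 4·(25) = 0, so r = -5 is a repeated root.
Hence y_h = (C1 + C2*x)*exp(-5*x).
For the particular solution try y_p = A0. Substituting and matching coefficients of each power of x gives A0 = -4/25, so y_p = -4/25.
General solution: y = -4/25 + C1*exp(-5*x) + C2*x*exp(-5*x).
Apply the initial conditions: y(0) = -4/25 + C1 = 0 and y'(0) = C2 - 5*C1 = -2. Solving gives C1 = 4/25, C2 = -6/5.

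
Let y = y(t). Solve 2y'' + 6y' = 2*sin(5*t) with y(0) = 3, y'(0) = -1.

Divide through by 2: y'' + 3y' = sin(5*t).
Characteristic equation r² + 3r = 0 factors as (r + 3)r = 0, so r = -3, 0.
Hence y_h = C1*exp(-3*t) + C2.
Try y_p = A*cos(5*t) + B*sin(5*t). Substituting and equating the coefficients of cos(5t) and sin(5t) gives A = -3/170, B = -1/34, so y_p = -3*cos(5*t)/170 - sin(5*t)/34.
General solution: y = C2 - 3*cos(5*t)/170 - sin(5*t)/34 + C1*exp(-3*t).
Apply the initial conditions: y(0) = -3/170 + C1 + C2 = 3 and y'(0) = -5/34 - 3*C1 = -1. Solving gives C1 = 29/102, C2 = 41/15.

y = 41/15 - 3*cos(5*t)/170 - sin(5*t)/34 + 29*exp(-3*t)/102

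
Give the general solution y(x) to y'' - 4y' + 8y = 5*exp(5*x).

Characteristic equation r² - 4r + 8 = 0 has discriminant (-4)² - 4·(8) = -16 < 0, so r = 2 ± 2i.
Hence y_h = C1*cos(2*x)*exp(2*x) + C2*exp(2*x)*sin(2*x).
Try y_p = A*exp(5*x). Substituting into the equation and dividing by exp(5*x) gives A = 5/13, so y_p = 5*exp(5*x)/13.

y = 5*exp(5*x)/13 + C1*cos(2*x)*exp(2*x) + C2*exp(2*x)*sin(2*x)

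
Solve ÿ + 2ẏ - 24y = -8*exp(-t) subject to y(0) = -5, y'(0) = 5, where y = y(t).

y = -133*exp(-6*t)/50 - 133*exp(4*t)/50 + 8*exp(-t)/25

Characteristic equation r² + 2r - 24 = 0 factors as (r - 4)(r + 6) = 0, so r = 4, -6.
Hence y_h = C1*exp(4*t) + C2*exp(-6*t).
Try y_p = A*exp(-t). Substituting into the equation and dividing by exp(-t) gives A = 8/25, so y_p = 8*exp(-t)/25.
General solution: y = 8*exp(-t)/25 + C1*exp(4*t) + C2*exp(-6*t).
Apply the initial conditions: y(0) = 8/25 + C1 + C2 = -5 and y'(0) = -8/25 - 6*C2 + 4*C1 = 5. Solving gives C1 = -133/50, C2 = -133/50.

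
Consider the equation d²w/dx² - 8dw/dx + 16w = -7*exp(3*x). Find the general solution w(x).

w = -7*exp(3*x) + C1*exp(4*x) + C2*x*exp(4*x)

Characteristic equation r² - 8r + 16 = 0 has discriminant (-8)² - 4·(16) = 0, so r = 4 is a repeated root.
Hence w_h = (C1 + C2*x)*exp(4*x).
Try w_p = A*exp(3*x). Substituting into the equation and dividing by exp(3*x) gives A = -7, so w_p = -7*exp(3*x).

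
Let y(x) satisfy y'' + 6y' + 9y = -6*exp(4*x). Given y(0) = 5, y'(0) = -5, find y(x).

Characteristic equation r² + 6r + 9 = 0 has discriminant (6)² - 4·(9) = 0, so r = -3 is a repeated root.
Hence y_h = (C1 + C2*x)*exp(-3*x).
Try y_p = A*exp(4*x). Substituting into the equation and dividing by exp(4*x) gives A = -6/49, so y_p = -6*exp(4*x)/49.
General solution: y = -6*exp(4*x)/49 + C1*exp(-3*x) + C2*x*exp(-3*x).
Apply the initial conditions: y(0) = -6/49 + C1 = 5 and y'(0) = -24/49 + C2 - 3*C1 = -5. Solving gives C1 = 251/49, C2 = 76/7.

y = -6*exp(4*x)/49 + 251*exp(-3*x)/49 + 76*x*exp(-3*x)/7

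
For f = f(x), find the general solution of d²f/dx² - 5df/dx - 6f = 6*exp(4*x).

f = -3*exp(4*x)/5 + C1*exp(-x) + C2*exp(6*x)

Characteristic equation r² - 5r - 6 = 0 factors as (r + 1)(r - 6) = 0, so r = -1, 6.
Hence f_h = C1*exp(-x) + C2*exp(6*x).
Try f_p = A*exp(4*x). Substituting into the equation and dividing by exp(4*x) gives A = -3/5, so f_p = -3*exp(4*x)/5.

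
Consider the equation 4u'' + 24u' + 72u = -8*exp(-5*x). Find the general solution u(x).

u = -2*exp(-5*x)/13 + C1*cos(3*x)*exp(-3*x) + C2*exp(-3*x)*sin(3*x)

Divide through by 4: u'' + 6u' + 18u = -2*exp(-5*x).
Characteristic equation r² + 6r + 18 = 0 has discriminant (6)² - 4·(18) = -36 < 0, so r = -3 ± 3i.
Hence u_h = C1*cos(3*x)*exp(-3*x) + C2*exp(-3*x)*sin(3*x).
Try u_p = A*exp(-5*x). Substituting into the equation and dividing by exp(-5*x) gives A = -2/13, so u_p = -2*exp(-5*x)/13.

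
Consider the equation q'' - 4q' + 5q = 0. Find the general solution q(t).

Characteristic equation r² - 4r + 5 = 0 has discriminant (-4)² - 4·(5) = -4 < 0, so r = 2 ± i.
Hence q_h = C1*cos(t)*exp(2*t) + C2*exp(2*t)*sin(t).

q = C1*cos(t)*exp(2*t) + C2*exp(2*t)*sin(t)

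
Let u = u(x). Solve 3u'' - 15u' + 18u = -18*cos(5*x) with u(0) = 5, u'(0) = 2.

u = -145*exp(3*x)/17 + 57*cos(5*x)/493 + 75*sin(5*x)/493 + 389*exp(2*x)/29

Divide through by 3: u'' - 5u' + 6u = -6*cos(5*x).
Characteristic equation r² - 5r + 6 = 0 factors as (r - 3)(r - 2) = 0, so r = 3, 2.
Hence u_h = C1*exp(3*x) + C2*exp(2*x).
Try u_p = A*cos(5*x) + B*sin(5*x). Substituting and equating the coefficients of cos(5x) and sin(5x) gives A = 57/493, B = 75/493, so u_p = 57*cos(5*x)/493 + 75*sin(5*x)/493.
General solution: u = 57*cos(5*x)/493 + 75*sin(5*x)/493 + C1*exp(3*x) + C2*exp(2*x).
Apply the initial conditions: u(0) = 57/493 + C1 + C2 = 5 and u'(0) = 375/493 + 2*C2 + 3*C1 = 2. Solving gives C1 = -145/17, C2 = 389/29.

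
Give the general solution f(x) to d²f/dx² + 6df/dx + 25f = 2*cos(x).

f = sin(x)/51 + 4*cos(x)/51 + C1*cos(4*x)*exp(-3*x) + C2*exp(-3*x)*sin(4*x)

Characteristic equation r² + 6r + 25 = 0 has discriminant (6)² - 4·(25) = -64 < 0, so r = -3 ± 4i.
Hence f_h = C1*cos(4*x)*exp(-3*x) + C2*exp(-3*x)*sin(4*x).
Try f_p = A*cos(x) + B*sin(x). Substituting and equating the coefficients of cos(x) and sin(x) gives A = 4/51, B = 1/51, so f_p = sin(x)/51 + 4*cos(x)/51.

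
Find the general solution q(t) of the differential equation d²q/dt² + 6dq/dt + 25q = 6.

Characteristic equation r² + 6r + 25 = 0 has discriminant (6)² - 4·(25) = -64 < 0, so r = -3 ± 4i.
Hence q_h = C1*cos(4*t)*exp(-3*t) + C2*exp(-3*t)*sin(4*t).
For the particular solution try q_p = A0. Substituting and matching coefficients of each power of t gives A0 = 6/25, so q_p = 6/25.

q = 6/25 + C1*cos(4*t)*exp(-3*t) + C2*exp(-3*t)*sin(4*t)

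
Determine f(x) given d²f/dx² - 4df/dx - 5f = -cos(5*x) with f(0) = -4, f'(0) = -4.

f = -139*exp(-x)/52 - 27*exp(5*x)/20 + sin(5*x)/65 + 3*cos(5*x)/130

Characteristic equation r² - 4r - 5 = 0 factors as (r - 5)(r + 1) = 0, so r = 5, -1.
Hence f_h = C1*exp(5*x) + C2*exp(-x).
Try f_p = A*cos(5*x) + B*sin(5*x). Substituting and equating the coefficients of cos(5x) and sin(5x) gives A = 3/130, B = 1/65, so f_p = sin(5*x)/65 + 3*cos(5*x)/130.
General solution: f = sin(5*x)/65 + 3*cos(5*x)/130 + C1*exp(5*x) + C2*exp(-x).
Apply the initial conditions: f(0) = 3/130 + C1 + C2 = -4 and f'(0) = 1/13 - C2 + 5*C1 = -4. Solving gives C1 = -27/20, C2 = -139/52.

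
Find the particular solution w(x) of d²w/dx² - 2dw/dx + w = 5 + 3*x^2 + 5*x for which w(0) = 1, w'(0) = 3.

Characteristic equation r² - 2r + 1 = 0 has discriminant (-2)² - 4·(1) = 0, so r = 1 is a repeated root.
Hence w_h = (C1 + C2*x)*exp(x).
For the particular solution try w_p = A0 + A1*x + A2*x^2. Substituting and matching coefficients of each power of x gives A0 = 33, A1 = 17, A2 = 3, so w_p = 33 + 3*x^2 + 17*x.
General solution: w = 33 + 3*x^2 + 17*x + C1*exp(x) + C2*x*exp(x).
Apply the initial conditions: w(0) = 33 + C1 = 1 and w'(0) = 17 + C1 + C2 = 3. Solving gives C1 = -32, C2 = 18.

w = 33 - 32*exp(x) + 3*x**2 + 17*x + 18*x*exp(x)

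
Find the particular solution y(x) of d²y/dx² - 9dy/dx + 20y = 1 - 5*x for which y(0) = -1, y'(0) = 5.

y = -1/16 + 9*exp(5*x) - 159*exp(4*x)/16 - x/4

Characteristic equation r² - 9r + 20 = 0 factors as (r - 5)(r - 4) = 0, so r = 5, 4.
Hence y_h = C1*exp(5*x) + C2*exp(4*x).
For the particular solution try y_p = A0 + A1*x. Substituting and matching coefficients of each power of x gives A0 = -1/16, A1 = -1/4, so y_p = -1/16 - x/4.
General solution: y = -1/16 - x/4 + C1*exp(5*x) + C2*exp(4*x).
Apply the initial conditions: y(0) = -1/16 + C1 + C2 = -1 and y'(0) = -1/4 + 4*C2 + 5*C1 = 5. Solving gives C1 = 9, C2 = -159/16.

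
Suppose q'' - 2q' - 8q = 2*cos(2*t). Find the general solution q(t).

Characteristic equation r² - 2r - 8 = 0 factors as (r + 2)(r - 4) = 0, so r = -2, 4.
Hence q_h = C1*exp(-2*t) + C2*exp(4*t).
Try q_p = A*cos(2*t) + B*sin(2*t). Substituting and equating the coefficients of cos(2t) and sin(2t) gives A = -3/20, B = -1/20, so q_p = -3*cos(2*t)/20 - sin(2*t)/20.

q = -3*cos(2*t)/20 - sin(2*t)/20 + C1*exp(-2*t) + C2*exp(4*t)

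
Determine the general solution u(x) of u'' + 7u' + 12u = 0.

Characteristic equation r² + 7r + 12 = 0 factors as (r + 3)(r + 4) = 0, so r = -3, -4.
Hence u_h = C1*exp(-3*x) + C2*exp(-4*x).

u = C1*exp(-3*x) + C2*exp(-4*x)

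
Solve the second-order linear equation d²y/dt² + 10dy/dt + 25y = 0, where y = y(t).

y = C1*exp(-5*t) + C2*t*exp(-5*t)

Characteristic equation r² + 10r + 25 = 0 has discriminant (10)² - 4·(25) = 0, so r = -5 is a repeated root.
Hence y_h = (C1 + C2*t)*exp(-5*t).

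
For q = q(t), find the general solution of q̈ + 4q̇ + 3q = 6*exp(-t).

Characteristic equation r² + 4r + 3 = 0 factors as (r + 3)(r + 1) = 0, so r = -3, -1.
Hence q_h = C1*exp(-3*t) + C2*exp(-t).
Since exp(-t) solves the homogeneous equation (r = -1 is a root of multiplicity 1), multiply the trial by t. Try q_p = A*t*exp(-t). Substituting into the equation and dividing by exp(-t) gives A = 3, so q_p = 3*t*exp(-t).

q = C1*exp(-3*t) + C2*exp(-t) + 3*t*exp(-t)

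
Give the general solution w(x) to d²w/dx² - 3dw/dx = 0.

Characteristic equation r² - 3r = 0 factors as (r - 3)r = 0, so r = 3, 0.
Hence w_h = C1*exp(3*x) + C2.

w = C2 + C1*exp(3*x)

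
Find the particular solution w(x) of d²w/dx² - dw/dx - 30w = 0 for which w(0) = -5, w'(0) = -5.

Characteristic equation r² - r - 30 = 0 factors as (r - 6)(r + 5) = 0, so r = 6, -5.
Hence w_h = C1*exp(6*x) + C2*exp(-5*x).
Apply the initial conditions: w(0) = C1 + C2 = -5 and w'(0) = -5*C2 + 6*C1 = -5. Solving gives C1 = -30/11, C2 = -25/11.

w = -30*exp(6*x)/11 - 25*exp(-5*x)/11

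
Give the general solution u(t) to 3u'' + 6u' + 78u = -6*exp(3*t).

Divide through by 3: u'' + 2u' + 26u = -2*exp(3*t).
Characteristic equation r² + 2r + 26 = 0 has discriminant (2)² - 4·(26) = -100 < 0, so r = -1 ± 5i.
Hence u_h = C1*cos(5*t)*exp(-t) + C2*exp(-t)*sin(5*t).
Try u_p = A*exp(3*t). Substituting into the equation and dividing by exp(3*t) gives A = -2/41, so u_p = -2*exp(3*t)/41.

u = -2*exp(3*t)/41 + C1*cos(5*t)*exp(-t) + C2*exp(-t)*sin(5*t)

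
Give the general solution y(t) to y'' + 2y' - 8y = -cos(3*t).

y = -6*sin(3*t)/325 + 17*cos(3*t)/325 + C1*exp(2*t) + C2*exp(-4*t)

Characteristic equation r² + 2r - 8 = 0 factors as (r - 2)(r + 4) = 0, so r = 2, -4.
Hence y_h = C1*exp(2*t) + C2*exp(-4*t).
Try y_p = A*cos(3*t) + B*sin(3*t). Substituting and equating the coefficients of cos(3t) and sin(3t) gives A = 17/325, B = -6/325, so y_p = -6*sin(3*t)/325 + 17*cos(3*t)/325.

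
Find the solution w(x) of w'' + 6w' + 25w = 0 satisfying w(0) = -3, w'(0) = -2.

w = -3*cos(4*x)*exp(-3*x) - 11*exp(-3*x)*sin(4*x)/4

Characteristic equation r² + 6r + 25 = 0 has discriminant (6)² - 4·(25) = -64 < 0, so r = -3 ± 4i.
Hence w_h = C1*cos(4*x)*exp(-3*x) + C2*exp(-3*x)*sin(4*x).
Apply the initial conditions: w(0) = C1 = -3 and w'(0) = -3*C1 + 4*C2 = -2. Solving gives C1 = -3, C2 = -11/4.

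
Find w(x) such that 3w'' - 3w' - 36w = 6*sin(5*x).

w = -37*sin(5*x)/697 + 5*cos(5*x)/697 + C1*exp(4*x) + C2*exp(-3*x)

Divide through by 3: w'' - w' - 12w = 2*sin(5*x).
Characteristic equation r² - r - 12 = 0 factors as (r - 4)(r + 3) = 0, so r = 4, -3.
Hence w_h = C1*exp(4*x) + C2*exp(-3*x).
Try w_p = A*cos(5*x) + B*sin(5*x). Substituting and equating the coefficients of cos(5x) and sin(5x) gives A = 5/697, B = -37/697, so w_p = -37*sin(5*x)/697 + 5*cos(5*x)/697.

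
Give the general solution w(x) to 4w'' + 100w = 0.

Divide through by 4: w'' + 25w = 0.
Characteristic equation r² + 25 = 0 has discriminant (0)² - 4·(25) = -100 < 0, so r = ± 5i.
Hence w_h = C1*cos(5*x) + C2*sin(5*x).

w = C1*cos(5*x) + C2*sin(5*x)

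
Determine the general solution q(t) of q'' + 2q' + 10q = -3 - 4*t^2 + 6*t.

q = -93/250 - 2*t**2/5 + 19*t/25 + C1*cos(3*t)*exp(-t) + C2*exp(-t)*sin(3*t)

Characteristic equation r² + 2r + 10 = 0 has discriminant (2)² - 4·(10) = -36 < 0, so r = -1 ± 3i.
Hence q_h = C1*cos(3*t)*exp(-t) + C2*exp(-t)*sin(3*t).
For the particular solution try q_p = A0 + A1*t + A2*t^2. Substituting and matching coefficients of each power of t gives A0 = -93/250, A1 = 19/25, A2 = -2/5, so q_p = -93/250 - 2*t^2/5 + 19*t/25.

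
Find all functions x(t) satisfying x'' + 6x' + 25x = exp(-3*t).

Characteristic equation r² + 6r + 25 = 0 has discriminant (6)² - 4·(25) = -64 < 0, so r = -3 ± 4i.
Hence x_h = C1*cos(4*t)*exp(-3*t) + C2*exp(-3*t)*sin(4*t).
Try x_p = A*exp(-3*t). Substituting into the equation and dividing by exp(-3*t) gives A = 1/16, so x_p = exp(-3*t)/16.

x = exp(-3*t)/16 + C1*cos(4*t)*exp(-3*t) + C2*exp(-3*t)*sin(4*t)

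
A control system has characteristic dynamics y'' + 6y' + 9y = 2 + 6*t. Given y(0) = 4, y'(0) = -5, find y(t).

y = -2/9 + 2*t/3 + 38*exp(-3*t)/9 + 7*t*exp(-3*t)

Characteristic equation r² + 6r + 9 = 0 has discriminant (6)² - 4·(9) = 0, so r = -3 is a repeated root.
Hence y_h = (C1 + C2*t)*exp(-3*t).
For the particular solution try y_p = A0 + A1*t. Substituting and matching coefficients of each power of t gives A0 = -2/9, A1 = 2/3, so y_p = -2/9 + 2*t/3.
General solution: y = -2/9 + 2*t/3 + C1*exp(-3*t) + C2*t*exp(-3*t).
Apply the initial conditions: y(0) = -2/9 + C1 = 4 and y'(0) = 2/3 + C2 - 3*C1 = -5. Solving gives C1 = 38/9, C2 = 7.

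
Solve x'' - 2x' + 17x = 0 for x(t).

Characteristic equation r² - 2r + 17 = 0 has discriminant (-2)² - 4·(17) = -64 < 0, so r = 1 ± 4i.
Hence x_h = C1*cos(4*t)*exp(t) + C2*exp(t)*sin(4*t).

x = C1*cos(4*t)*exp(t) + C2*exp(t)*sin(4*t)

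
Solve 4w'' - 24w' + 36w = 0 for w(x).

w = C1*exp(3*x) + C2*x*exp(3*x)

Divide through by 4: w'' - 6w' + 9w = 0.
Characteristic equation r² - 6r + 9 = 0 has discriminant (-6)² - 4·(9) = 0, so r = 3 is a repeated root.
Hence w_h = (C1 + C2*x)*exp(3*x).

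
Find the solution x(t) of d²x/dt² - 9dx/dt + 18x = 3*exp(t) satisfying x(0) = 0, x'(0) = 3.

Characteristic equation r² - 9r + 18 = 0 factors as (r - 3)(r - 6) = 0, so r = 3, 6.
Hence x_h = C1*exp(3*t) + C2*exp(6*t).
Try x_p = A*exp(t). Substituting into the equation and dividing by exp(t) gives A = 3/10, so x_p = 3*exp(t)/10.
General solution: x = 3*exp(t)/10 + C1*exp(3*t) + C2*exp(6*t).
Apply the initial conditions: x(0) = 3/10 + C1 + C2 = 0 and x'(0) = 3/10 + 3*C1 + 6*C2 = 3. Solving gives C1 = -3/2, C2 = 6/5.

x = -3*exp(3*t)/2 + 3*exp(t)/10 + 6*exp(6*t)/5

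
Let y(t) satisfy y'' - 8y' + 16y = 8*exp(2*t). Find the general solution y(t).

Characteristic equation r² - 8r + 16 = 0 has discriminant (-8)² - 4·(16) = 0, so r = 4 is a repeated root.
Hence y_h = (C1 + C2*t)*exp(4*t).
Try y_p = A*exp(2*t). Substituting into the equation and dividing by exp(2*t) gives A = 2, so y_p = 2*exp(2*t).

y = 2*exp(2*t) + C1*exp(4*t) + C2*t*exp(4*t)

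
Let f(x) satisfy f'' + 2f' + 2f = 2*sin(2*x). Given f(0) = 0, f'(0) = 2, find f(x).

Characteristic equation r² + 2r + 2 = 0 has discriminant (2)² - 4·(2) = -4 < 0, so r = -1 ± i.
Hence f_h = C1*cos(x)*exp(-x) + C2*exp(-x)*sin(x).
Try f_p = A*cos(2*x) + B*sin(2*x). Substituting and equating the coefficients of cos(2x) and sin(2x) gives A = -2/5, B = -1/5, so f_p = -2*cos(2*x)/5 - sin(2*x)/5.
General solution: f = -2*cos(2*x)/5 - sin(2*x)/5 + C1*cos(x)*exp(-x) + C2*exp(-x)*sin(x).
Apply the initial conditions: f(0) = -2/5 + C1 = 0 and f'(0) = -2/5 + C2 - C1 = 2. Solving gives C1 = 2/5, C2 = 14/5.

f = -2*cos(2*x)/5 - sin(2*x)/5 + 2*cos(x)*exp(-x)/5 + 14*exp(-x)*sin(x)/5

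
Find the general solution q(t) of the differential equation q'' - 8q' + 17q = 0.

q = C1*cos(t)*exp(4*t) + C2*exp(4*t)*sin(t)

Characteristic equation r² - 8r + 17 = 0 has discriminant (-8)² - 4·(17) = -4 < 0, so r = 4 ± i.
Hence q_h = C1*cos(t)*exp(4*t) + C2*exp(4*t)*sin(t).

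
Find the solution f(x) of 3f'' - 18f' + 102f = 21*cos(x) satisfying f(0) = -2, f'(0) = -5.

Divide through by 3: f'' - 6f' + 34f = 7*cos(x).
Characteristic equation r² - 6r + 34 = 0 has discriminant (-6)² - 4·(34) = -100 < 0, so r = 3 ± 5i.
Hence f_h = C1*cos(5*x)*exp(3*x) + C2*exp(3*x)*sin(5*x).
Try f_p = A*cos(x) + B*sin(x). Substituting and equating the coefficients of cos(x) and sin(x) gives A = 77/375, B = -14/375, so f_p = -14*sin(x)/375 + 77*cos(x)/375.
General solution: f = -14*sin(x)/375 + 77*cos(x)/375 + C1*cos(5*x)*exp(3*x) + C2*exp(3*x)*sin(5*x).
Apply the initial conditions: f(0) = 77/375 + C1 = -2 and f'(0) = -14/375 + 3*C1 + 5*C2 = -5. Solving gives C1 = -827/375, C2 = 124/375.

f = -14*sin(x)/375 + 77*cos(x)/375 - 827*cos(5*x)*exp(3*x)/375 + 124*exp(3*x)*sin(5*x)/375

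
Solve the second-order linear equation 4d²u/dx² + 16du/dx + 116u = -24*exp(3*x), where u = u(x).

Divide through by 4: u'' + 4u' + 29u = -6*exp(3*x).
Characteristic equation r² + 4r + 29 = 0 has discriminant (4)² - 4·(29) = -100 < 0, so r = -2 ± 5i.
Hence u_h = C1*cos(5*x)*exp(-2*x) + C2*exp(-2*x)*sin(5*x).
Try u_p = A*exp(3*x). Substituting into the equation and dividing by exp(3*x) gives A = -3/25, so u_p = -3*exp(3*x)/25.

u = -3*exp(3*x)/25 + C1*cos(5*x)*exp(-2*x) + C2*exp(-2*x)*sin(5*x)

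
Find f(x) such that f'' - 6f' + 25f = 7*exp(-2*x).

Characteristic equation r² - 6r + 25 = 0 has discriminant (-6)² - 4·(25) = -64 < 0, so r = 3 ± 4i.
Hence f_h = C1*cos(4*x)*exp(3*x) + C2*exp(3*x)*sin(4*x).
Try f_p = A*exp(-2*x). Substituting into the equation and dividing by exp(-2*x) gives A = 7/41, so f_p = 7*exp(-2*x)/41.

f = 7*exp(-2*x)/41 + C1*cos(4*x)*exp(3*x) + C2*exp(3*x)*sin(4*x)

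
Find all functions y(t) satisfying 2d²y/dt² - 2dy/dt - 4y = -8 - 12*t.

Divide through by 2: y'' - y' - 2y = -4 - 6*t.
Characteristic equation r² - r - 2 = 0 factors as (r - 2)(r + 1) = 0, so r = 2, -1.
Hence y_h = C1*exp(2*t) + C2*exp(-t).
For the particular solution try y_p = A0 + A1*t. Substituting and matching coefficients of each power of t gives A0 = 1/2, A1 = 3, so y_p = 1/2 + 3*t.

y = 1/2 + 3*t + C1*exp(2*t) + C2*exp(-t)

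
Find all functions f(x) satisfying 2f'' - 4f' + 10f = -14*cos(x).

Divide through by 2: f'' - 2f' + 5f = -7*cos(x).
Characteristic equation r² - 2r + 5 = 0 has discriminant (-2)² - 4·(5) = -16 < 0, so r = 1 ± 2i.
Hence f_h = C1*cos(2*x)*exp(x) + C2*exp(x)*sin(2*x).
Try f_p = A*cos(x) + B*sin(x). Substituting and equating the coefficients of cos(x) and sin(x) gives A = -7/5, B = 7/10, so f_p = -7*cos(x)/5 + 7*sin(x)/10.

f = -7*cos(x)/5 + 7*sin(x)/10 + C1*cos(2*x)*exp(x) + C2*exp(x)*sin(2*x)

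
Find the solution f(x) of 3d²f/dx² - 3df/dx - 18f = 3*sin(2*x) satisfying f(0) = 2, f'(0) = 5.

f = -5*sin(2*x)/52 + cos(2*x)/52 + 3*exp(-2*x)/20 + 119*exp(3*x)/65

Divide through by 3: f'' - f' - 6f = sin(2*x).
Characteristic equation r² - r - 6 = 0 factors as (r - 3)(r + 2) = 0, so r = 3, -2.
Hence f_h = C1*exp(3*x) + C2*exp(-2*x).
Try f_p = A*cos(2*x) + B*sin(2*x). Substituting and equating the coefficients of cos(2x) and sin(2x) gives A = 1/52, B = -5/52, so f_p = -5*sin(2*x)/52 + cos(2*x)/52.
General solution: f = -5*sin(2*x)/52 + cos(2*x)/52 + C1*exp(3*x) + C2*exp(-2*x).
Apply the initial conditions: f(0) = 1/52 + C1 + C2 = 2 and f'(0) = -5/26 - 2*C2 + 3*C1 = 5. Solving gives C1 = 119/65, C2 = 3/20.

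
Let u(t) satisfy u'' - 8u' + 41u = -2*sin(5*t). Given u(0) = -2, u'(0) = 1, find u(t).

Characteristic equation r² - 8r + 41 = 0 has discriminant (-8)² - 4·(41) = -100 < 0, so r = 4 ± 5i.
Hence u_h = C1*cos(5*t)*exp(4*t) + C2*exp(4*t)*sin(5*t).
Try u_p = A*cos(5*t) + B*sin(5*t). Substituting and equating the coefficients of cos(5t) and sin(5t) gives A = -5/116, B = -1/58, so u_p = -5*cos(5*t)/116 - sin(5*t)/58.
General solution: u = -5*cos(5*t)/116 - sin(5*t)/58 + C1*cos(5*t)*exp(4*t) + C2*exp(4*t)*sin(5*t).
Apply the initial conditions: u(0) = -5/116 + C1 = -2 and u'(0) = -5/58 + 4*C1 + 5*C2 = 1. Solving gives C1 = -227/116, C2 = 517/290.

u = -5*cos(5*t)/116 - sin(5*t)/58 - 227*cos(5*t)*exp(4*t)/116 + 517*exp(4*t)*sin(5*t)/290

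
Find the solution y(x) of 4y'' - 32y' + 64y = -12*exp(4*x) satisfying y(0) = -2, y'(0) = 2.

y = -2*exp(4*x) + 10*x*exp(4*x) - 3*x**2*exp(4*x)/2

Divide through by 4: y'' - 8y' + 16y = -3*exp(4*x).
Characteristic equation r² - 8r + 16 = 0 has discriminant (-8)² - 4·(16) = 0, so r = 4 is a repeated root.
Hence y_h = (C1 + C2*x)*exp(4*x).
Since exp(4*x) solves the homogeneous equation (r = 4 is a root of multiplicity 2), multiply the trial by x^2. Try y_p = A*x^2*exp(4*x). Substituting into the equation and dividing by exp(4*x) gives A = -3/2, so y_p = -3*x^2*exp(4*x)/2.
General solution: y = C1*exp(4*x) - 3*x^2*exp(4*x)/2 + C2*x*exp(4*x).
Apply the initial conditions: y(0) = C1 = -2 and y'(0) = C2 + 4*C1 = 2. Solving gives C1 = -2, C2 = 10.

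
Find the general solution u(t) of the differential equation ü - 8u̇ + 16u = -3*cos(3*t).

Characteristic equation r² - 8r + 16 = 0 has discriminant (-8)² - 4·(16) = 0, so r = 4 is a repeated root.
Hence u_h = (C1 + C2*t)*exp(4*t).
Try u_p = A*cos(3*t) + B*sin(3*t). Substituting and equating the coefficients of cos(3t) and sin(3t) gives A = -21/625, B = 72/625, so u_p = -21*cos(3*t)/625 + 72*sin(3*t)/625.

u = -21*cos(3*t)/625 + 72*sin(3*t)/625 + C1*exp(4*t) + C2*t*exp(4*t)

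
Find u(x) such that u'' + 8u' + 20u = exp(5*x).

Characteristic equation r² + 8r + 20 = 0 has discriminant (8)² - 4·(20) = -16 < 0, so r = -4 ± 2i.
Hence u_h = C1*cos(2*x)*exp(-4*x) + C2*exp(-4*x)*sin(2*x).
Try u_p = A*exp(5*x). Substituting into the equation and dividing by exp(5*x) gives A = 1/85, so u_p = exp(5*x)/85.

u = exp(5*x)/85 + C1*cos(2*x)*exp(-4*x) + C2*exp(-4*x)*sin(2*x)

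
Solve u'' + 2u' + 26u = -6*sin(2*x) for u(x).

Characteristic equation r² + 2r + 26 = 0 has discriminant (2)² - 4·(26) = -100 < 0, so r = -1 ± 5i.
Hence u_h = C1*cos(5*x)*exp(-x) + C2*exp(-x)*sin(5*x).
Try u_p = A*cos(2*x) + B*sin(2*x). Substituting and equating the coefficients of cos(2x) and sin(2x) gives A = 6/125, B = -33/125, so u_p = -33*sin(2*x)/125 + 6*cos(2*x)/125.

u = -33*sin(2*x)/125 + 6*cos(2*x)/125 + C1*cos(5*x)*exp(-x) + C2*exp(-x)*sin(5*x)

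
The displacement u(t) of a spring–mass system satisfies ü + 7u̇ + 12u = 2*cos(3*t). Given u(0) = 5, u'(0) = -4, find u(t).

u = -267*exp(-4*t)/25 + cos(3*t)/75 + 7*sin(3*t)/75 + 47*exp(-3*t)/3

Characteristic equation r² + 7r + 12 = 0 factors as (r + 4)(r + 3) = 0, so r = -4, -3.
Hence u_h = C1*exp(-4*t) + C2*exp(-3*t).
Try u_p = A*cos(3*t) + B*sin(3*t). Substituting and equating the coefficients of cos(3t) and sin(3t) gives A = 1/75, B = 7/75, so u_p = cos(3*t)/75 + 7*sin(3*t)/75.
General solution: u = cos(3*t)/75 + 7*sin(3*t)/75 + C1*exp(-4*t) + C2*exp(-3*t).
Apply the initial conditions: u(0) = 1/75 + C1 + C2 = 5 and u'(0) = 7/25 - 4*C1 - 3*C2 = -4. Solving gives C1 = -267/25, C2 = 47/3.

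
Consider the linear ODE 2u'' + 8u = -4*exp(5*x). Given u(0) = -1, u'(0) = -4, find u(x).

Divide through by 2: u'' + 4u = -2*exp(5*x).
Characteristic equation r² + 4 = 0 has discriminant (0)² - 4·(4) = -16 < 0, so r = ± 2i.
Hence u_h = C1*cos(2*x) + C2*sin(2*x).
Try u_p = A*exp(5*x). Substituting into the equation and dividing by exp(5*x) gives A = -2/29, so u_p = -2*exp(5*x)/29.
General solution: u = -2*exp(5*x)/29 + C1*cos(2*x) + C2*sin(2*x).
Apply the initial conditions: u(0) = -2/29 + C1 = -1 and u'(0) = -10/29 + 2*C2 = -4. Solving gives C1 = -27/29, C2 = -53/29.

u = -53*sin(2*x)/29 - 27*cos(2*x)/29 - 2*exp(5*x)/29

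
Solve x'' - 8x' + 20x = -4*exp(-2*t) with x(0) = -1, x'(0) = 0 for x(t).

x = -exp(-2*t)/10 - 9*cos(2*t)*exp(4*t)/10 + 17*exp(4*t)*sin(2*t)/10

Characteristic equation r² - 8r + 20 = 0 has discriminant (-8)² - 4·(20) = -16 < 0, so r = 4 ± 2i.
Hence x_h = C1*cos(2*t)*exp(4*t) + C2*exp(4*t)*sin(2*t).
Try x_p = A*exp(-2*t). Substituting into the equation and dividing by exp(-2*t) gives A = -1/10, so x_p = -exp(-2*t)/10.
General solution: x = -exp(-2*t)/10 + C1*cos(2*t)*exp(4*t) + C2*exp(4*t)*sin(2*t).
Apply the initial conditions: x(0) = -1/10 + C1 = -1 and x'(0) = 1/5 + 2*C2 + 4*C1 = 0. Solving gives C1 = -9/10, C2 = 17/10.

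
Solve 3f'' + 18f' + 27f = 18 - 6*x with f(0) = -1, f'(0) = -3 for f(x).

f = 22/27 - 49*exp(-3*x)/27 - 2*x/9 - 74*x*exp(-3*x)/9

Divide through by 3: f'' + 6f' + 9f = 6 - 2*x.
Characteristic equation r² + 6r + 9 = 0 has discriminant (6)² - 4·(9) = 0, so r = -3 is a repeated root.
Hence f_h = (C1 + C2*x)*exp(-3*x).
For the particular solution try f_p = A0 + A1*x. Substituting and matching coefficients of each power of x gives A0 = 22/27, A1 = -2/9, so f_p = 22/27 - 2*x/9.
General solution: f = 22/27 - 2*x/9 + C1*exp(-3*x) + C2*x*exp(-3*x).
Apply the initial conditions: f(0) = 22/27 + C1 = -1 and f'(0) = -2/9 + C2 - 3*C1 = -3. Solving gives C1 = -49/27, C2 = -74/9.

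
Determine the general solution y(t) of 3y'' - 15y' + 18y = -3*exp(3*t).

y = C1*exp(3*t) + C2*exp(2*t) - t*exp(3*t)

Divide through by 3: y'' - 5y' + 6y = -exp(3*t).
Characteristic equation r² - 5r + 6 = 0 factors as (r - 3)(r - 2) = 0, so r = 3, 2.
Hence y_h = C1*exp(3*t) + C2*exp(2*t).
Since exp(3*t) solves the homogeneous equation (r = 3 is a root of multiplicity 1), multiply the trial by t. Try y_p = A*t*exp(3*t). Substituting into the equation and dividing by exp(3*t) gives A = -1, so y_p = -t*exp(3*t).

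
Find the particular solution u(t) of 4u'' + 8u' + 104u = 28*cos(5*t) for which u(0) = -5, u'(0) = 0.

u = 7*cos(5*t)/101 + 70*sin(5*t)/101 - 862*exp(-t)*sin(5*t)/505 - 512*cos(5*t)*exp(-t)/101

Divide through by 4: u'' + 2u' + 26u = 7*cos(5*t).
Characteristic equation r² + 2r + 26 = 0 has discriminant (2)² - 4·(26) = -100 < 0, so r = -1 ± 5i.
Hence u_h = C1*cos(5*t)*exp(-t) + C2*exp(-t)*sin(5*t).
Try u_p = A*cos(5*t) + B*sin(5*t). Substituting and equating the coefficients of cos(5t) and sin(5t) gives A = 7/101, B = 70/101, so u_p = 7*cos(5*t)/101 + 70*sin(5*t)/101.
General solution: u = 7*cos(5*t)/101 + 70*sin(5*t)/101 + C1*cos(5*t)*exp(-t) + C2*exp(-t)*sin(5*t).
Apply the initial conditions: u(0) = 7/101 + C1 = -5 and u'(0) = 350/101 - C1 + 5*C2 = 0. Solving gives C1 = -512/101, C2 = -862/505.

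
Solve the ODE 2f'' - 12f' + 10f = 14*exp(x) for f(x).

f = C1*exp(x) + C2*exp(5*x) - 7*x*exp(x)/4

Divide through by 2: f'' - 6f' + 5f = 7*exp(x).
Characteristic equation r² - 6r + 5 = 0 factors as (r - 1)(r - 5) = 0, so r = 1, 5.
Hence f_h = C1*exp(x) + C2*exp(5*x).
Since exp(x) solves the homogeneous equation (r = 1 is a root of multiplicity 1), multiply the trial by x. Try f_p = A*x*exp(x). Substituting into the equation and dividing by exp(x) gives A = -7/4, so f_p = -7*x*exp(x)/4.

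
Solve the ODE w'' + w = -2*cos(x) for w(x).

w = C1*cos(x) + C2*sin(x) - x*sin(x)

Characteristic equation r² + 1 = 0 has discriminant (0)² - 4·(1) = -4 < 0, so r = ± i.
Hence w_h = C1*cos(x) + C2*sin(x).
Since ±1i are characteristic roots, multiply the trial by x. Try w_p = x*(A*cos(x) + B*sin(x)). Substituting and equating the coefficients of cos(x) and sin(x) gives A = 0, B = -1, so w_p = -x*sin(x).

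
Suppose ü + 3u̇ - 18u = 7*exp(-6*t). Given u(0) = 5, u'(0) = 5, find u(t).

Characteristic equation r² + 3r - 18 = 0 factors as (r + 6)(r - 3) = 0, so r = -6, 3.
Hence u_h = C1*exp(-6*t) + C2*exp(3*t).
Since exp(-6*t) solves the homogeneous equation (r = -6 is a root of multiplicity 1), multiply the trial by t. Try u_p = A*t*exp(-6*t). Substituting into the equation and dividing by exp(-6*t) gives A = -7/9, so u_p = -7*t*exp(-6*t)/9.
General solution: u = C1*exp(-6*t) + C2*exp(3*t) - 7*t*exp(-6*t)/9.
Apply the initial conditions: u(0) = C1 + C2 = 5 and u'(0) = -7/9 - 6*C1 + 3*C2 = 5. Solving gives C1 = 83/81, C2 = 322/81.

u = 83*exp(-6*t)/81 + 322*exp(3*t)/81 - 7*t*exp(-6*t)/9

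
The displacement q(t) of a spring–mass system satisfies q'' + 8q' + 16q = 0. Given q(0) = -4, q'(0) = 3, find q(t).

Characteristic equation r² + 8r + 16 = 0 has discriminant (8)² - 4·(16) = 0, so r = -4 is a repeated root.
Hence q_h = (C1 + C2*t)*exp(-4*t).
Apply the initial conditions: q(0) = C1 = -4 and q'(0) = C2 - 4*C1 = 3. Solving gives C1 = -4, C2 = -13.

q = -4*exp(-4*t) - 13*t*exp(-4*t)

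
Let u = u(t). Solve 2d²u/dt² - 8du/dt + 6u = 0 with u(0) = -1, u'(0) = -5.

Divide through by 2: u'' - 4u' + 3u = 0.
Characteristic equation r² - 4r + 3 = 0 factors as (r - 1)(r - 3) = 0, so r = 1, 3.
Hence u_h = C1*exp(t) + C2*exp(3*t).
Apply the initial conditions: u(0) = C1 + C2 = -1 and u'(0) = C1 + 3*C2 = -5. Solving gives C1 = 1, C2 = -2.

u = -2*exp(3*t) + exp(t)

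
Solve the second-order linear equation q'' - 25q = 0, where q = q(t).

Characteristic equation r² - 25 = 0 factors as (r + 5)(r - 5) = 0, so r = -5, 5.
Hence q_h = C1*exp(-5*t) + C2*exp(5*t).

q = C1*exp(-5*t) + C2*exp(5*t)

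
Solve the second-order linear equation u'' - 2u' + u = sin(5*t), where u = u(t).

u = -6*sin(5*t)/169 + 5*cos(5*t)/338 + C1*exp(t) + C2*t*exp(t)

Characteristic equation r² - 2r + 1 = 0 has discriminant (-2)² - 4·(1) = 0, so r = 1 is a repeated root.
Hence u_h = (C1 + C2*t)*exp(t).
Try u_p = A*cos(5*t) + B*sin(5*t). Substituting and equating the coefficients of cos(5t) and sin(5t) gives A = 5/338, B = -6/169, so u_p = -6*sin(5*t)/169 + 5*cos(5*t)/338.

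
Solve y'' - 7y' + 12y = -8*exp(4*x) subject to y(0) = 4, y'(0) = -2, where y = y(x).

y = -6*exp(4*x) + 10*exp(3*x) - 8*x*exp(4*x)

Characteristic equation r² - 7r + 12 = 0 factors as (r - 3)(r - 4) = 0, so r = 3, 4.
Hence y_h = C1*exp(3*x) + C2*exp(4*x).
Since exp(4*x) solves the homogeneous equation (r = 4 is a root of multiplicity 1), multiply the trial by x. Try y_p = A*x*exp(4*x). Substituting into the equation and dividing by exp(4*x) gives A = -8, so y_p = -8*x*exp(4*x).
General solution: y = C1*exp(3*x) + C2*exp(4*x) - 8*x*exp(4*x).
Apply the initial conditions: y(0) = C1 + C2 = 4 and y'(0) = -8 + 3*C1 + 4*C2 = -2. Solving gives C1 = 10, C2 = -6.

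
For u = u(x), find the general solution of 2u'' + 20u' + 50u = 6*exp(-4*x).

u = 3*exp(-4*x) + C1*exp(-5*x) + C2*x*exp(-5*x)

Divide through by 2: u'' + 10u' + 25u = 3*exp(-4*x).
Characteristic equation r² + 10r + 25 = 0 has discriminant (10)² - 4·(25) = 0, so r = -5 is a repeated root.
Hence u_h = (C1 + C2*x)*exp(-5*x).
Try u_p = A*exp(-4*x). Substituting into the equation and dividing by exp(-4*x) gives A = 3, so u_p = 3*exp(-4*x).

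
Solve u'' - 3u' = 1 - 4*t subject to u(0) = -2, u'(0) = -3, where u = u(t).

Characteristic equation r² - 3r = 0 factors as (r - 3)r = 0, so r = 3, 0.
Hence u_h = C1*exp(3*t) + C2.
Since 0 is a characteristic root (multiplicity 1), multiply the polynomial trial by t: try u_p = t*(A0 + A1*t). Substituting and matching coefficients of each power of t gives A0 = 1/9, A1 = 2/3, so u_p = t/9 + 2*t^2/3.
General solution: u = C2 + t/9 + 2*t^2/3 + C1*exp(3*t).
Apply the initial conditions: u(0) = C1 + C2 = -2 and u'(0) = 1/9 + 3*C1 = -3. Solving gives C1 = -28/27, C2 = -26/27.

u = -26/27 - 28*exp(3*t)/27 + t/9 + 2*t**2/3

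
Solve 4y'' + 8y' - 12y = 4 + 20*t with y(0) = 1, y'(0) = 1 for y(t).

y = -13/9 - 5*t/3 - exp(-3*t)/18 + 5*exp(t)/2

Divide through by 4: y'' + 2y' - 3y = 1 + 5*t.
Characteristic equation r² + 2r - 3 = 0 factors as (r + 3)(r - 1) = 0, so r = -3, 1.
Hence y_h = C1*exp(-3*t) + C2*exp(t).
For the particular solution try y_p = A0 + A1*t. Substituting and matching coefficients of each power of t gives A0 = -13/9, A1 = -5/3, so y_p = -13/9 - 5*t/3.
General solution: y = -13/9 - 5*t/3 + C1*exp(-3*t) + C2*exp(t).
Apply the initial conditions: y(0) = -13/9 + C1 + C2 = 1 and y'(0) = -5/3 + C2 - 3*C1 = 1. Solving gives C1 = -1/18, C2 = 5/2.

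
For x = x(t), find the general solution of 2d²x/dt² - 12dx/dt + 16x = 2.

Divide through by 2: x'' - 6x' + 8x = 1.
Characteristic equation r² - 6r + 8 = 0 factors as (r - 2)(r - 4) = 0, so r = 2, 4.
Hence x_h = C1*exp(2*t) + C2*exp(4*t).
For the particular solution try x_p = A0. Substituting and matching coefficients of each power of t gives A0 = 1/8, so x_p = 1/8.

x = 1/8 + C1*exp(2*t) + C2*exp(4*t)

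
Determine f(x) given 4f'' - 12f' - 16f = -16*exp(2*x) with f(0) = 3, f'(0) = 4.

Divide through by 4: f'' - 3f' - 4f = -4*exp(2*x).
Characteristic equation r² - 3r - 4 = 0 factors as (r + 1)(r - 4) = 0, so r = -1, 4.
Hence f_h = C1*exp(-x) + C2*exp(4*x).
Try f_p = A*exp(2*x). Substituting into the equation and dividing by exp(2*x) gives A = 2/3, so f_p = 2*exp(2*x)/3.
General solution: f = 2*exp(2*x)/3 + C1*exp(-x) + C2*exp(4*x).
Apply the initial conditions: f(0) = 2/3 + C1 + C2 = 3 and f'(0) = 4/3 - C1 + 4*C2 = 4. Solving gives C1 = 4/3, C2 = 1.

f = 2*exp(2*x)/3 + 4*exp(-x)/3 + exp(4*x)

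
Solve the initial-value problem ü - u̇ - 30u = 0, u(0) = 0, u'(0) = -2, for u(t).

Characteristic equation r² - r - 30 = 0 factors as (r + 5)(r - 6) = 0, so r = -5, 6.
Hence u_h = C1*exp(-5*t) + C2*exp(6*t).
Apply the initial conditions: u(0) = C1 + C2 = 0 and u'(0) = -5*C1 + 6*C2 = -2. Solving gives C1 = 2/11, C2 = -2/11.

u = -2*exp(6*t)/11 + 2*exp(-5*t)/11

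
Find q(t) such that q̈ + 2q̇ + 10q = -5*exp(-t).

Characteristic equation r² + 2r + 10 = 0 has discriminant (2)² - 4·(10) = -36 < 0, so r = -1 ± 3i.
Hence q_h = C1*cos(3*t)*exp(-t) + C2*exp(-t)*sin(3*t).
Try q_p = A*exp(-t). Substituting into the equation and dividing by exp(-t) gives A = -5/9, so q_p = -5*exp(-t)/9.

q = -5*exp(-t)/9 + C1*cos(3*t)*exp(-t) + C2*exp(-t)*sin(3*t)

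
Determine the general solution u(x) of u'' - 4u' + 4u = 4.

Characteristic equation r² - 4r + 4 = 0 has discriminant (-4)² - 4·(4) = 0, so r = 2 is a repeated root.
Hence u_h = (C1 + C2*x)*exp(2*x).
For the particular solution try u_p = A0. Substituting and matching coefficients of each power of x gives A0 = 1, so u_p = 1.

u = 1 + C1*exp(2*x) + C2*x*exp(2*x)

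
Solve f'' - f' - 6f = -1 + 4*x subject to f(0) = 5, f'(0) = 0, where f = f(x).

f = 5/18 - 2*x/3 + 27*exp(-2*x)/10 + 91*exp(3*x)/45

Characteristic equation r² - r - 6 = 0 factors as (r - 3)(r + 2) = 0, so r = 3, -2.
Hence f_h = C1*exp(3*x) + C2*exp(-2*x).
For the particular solution try f_p = A0 + A1*x. Substituting and matching coefficients of each power of x gives A0 = 5/18, A1 = -2/3, so f_p = 5/18 - 2*x/3.
General solution: f = 5/18 - 2*x/3 + C1*exp(3*x) + C2*exp(-2*x).
Apply the initial conditions: f(0) = 5/18 + C1 + C2 = 5 and f'(0) = -2/3 - 2*C2 + 3*C1 = 0. Solving gives C1 = 91/45, C2 = 27/10.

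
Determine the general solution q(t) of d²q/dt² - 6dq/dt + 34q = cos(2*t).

Characteristic equation r² - 6r + 34 = 0 has discriminant (-6)² - 4·(34) = -100 < 0, so r = 3 ± 5i.
Hence q_h = C1*cos(5*t)*exp(3*t) + C2*exp(3*t)*sin(5*t).
Try q_p = A*cos(2*t) + B*sin(2*t). Substituting and equating the coefficients of cos(2t) and sin(2t) gives A = 5/174, B = -1/87, so q_p = -sin(2*t)/87 + 5*cos(2*t)/174.

q = -sin(2*t)/87 + 5*cos(2*t)/174 + C1*cos(5*t)*exp(3*t) + C2*exp(3*t)*sin(5*t)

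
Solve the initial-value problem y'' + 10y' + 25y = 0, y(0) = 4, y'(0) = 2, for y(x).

Characteristic equation r² + 10r + 25 = 0 has discriminant (10)² - 4·(25) = 0, so r = -5 is a repeated root.
Hence y_h = (C1 + C2*x)*exp(-5*x).
Apply the initial conditions: y(0) = C1 = 4 and y'(0) = C2 - 5*C1 = 2. Solving gives C1 = 4, C2 = 22.

y = 4*exp(-5*x) + 22*x*exp(-5*x)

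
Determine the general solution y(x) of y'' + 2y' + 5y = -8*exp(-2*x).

y = -8*exp(-2*x)/5 + C1*cos(2*x)*exp(-x) + C2*exp(-x)*sin(2*x)

Characteristic equation r² + 2r + 5 = 0 has discriminant (2)² - 4·(5) = -16 < 0, so r = -1 ± 2i.
Hence y_h = C1*cos(2*x)*exp(-x) + C2*exp(-x)*sin(2*x).
Try y_p = A*exp(-2*x). Substituting into the equation and dividing by exp(-2*x) gives A = -8/5, so y_p = -8*exp(-2*x)/5.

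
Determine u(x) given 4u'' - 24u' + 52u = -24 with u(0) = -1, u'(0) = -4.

u = -6/13 - 31*exp(3*x)*sin(2*x)/26 - 7*cos(2*x)*exp(3*x)/13

Divide through by 4: u'' - 6u' + 13u = -6.
Characteristic equation r² - 6r + 13 = 0 has discriminant (-6)² - 4·(13) = -16 < 0, so r = 3 ± 2i.
Hence u_h = C1*cos(2*x)*exp(3*x) + C2*exp(3*x)*sin(2*x).
For the particular solution try u_p = A0. Substituting and matching coefficients of each power of x gives A0 = -6/13, so u_p = -6/13.
General solution: u = -6/13 + C1*cos(2*x)*exp(3*x) + C2*exp(3*x)*sin(2*x).
Apply the initial conditions: u(0) = -6/13 + C1 = -1 and u'(0) = 2*C2 + 3*C1 = -4. Solving gives C1 = -7/13, C2 = -31/26.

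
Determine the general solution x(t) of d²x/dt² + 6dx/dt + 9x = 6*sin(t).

Characteristic equation r² + 6r + 9 = 0 has discriminant (6)² - 4·(9) = 0, so r = -3 is a repeated root.
Hence x_h = (C1 + C2*t)*exp(-3*t).
Try x_p = A*cos(t) + B*sin(t). Substituting and equating the coefficients of cos(t) and sin(t) gives A = -9/25, B = 12/25, so x_p = -9*cos(t)/25 + 12*sin(t)/25.

x = -9*cos(t)/25 + 12*sin(t)/25 + C1*exp(-3*t) + C2*t*exp(-3*t)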